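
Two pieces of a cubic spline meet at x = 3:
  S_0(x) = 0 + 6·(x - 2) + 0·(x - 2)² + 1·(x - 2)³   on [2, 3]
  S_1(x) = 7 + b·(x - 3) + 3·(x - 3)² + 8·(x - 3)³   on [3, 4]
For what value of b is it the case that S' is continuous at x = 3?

9

S_0'(x) = 6 + 0·(x - 2) + 3·(x - 2)², so S_0'(3) = 9. On the right, S_1'(3) = b, so b = 9.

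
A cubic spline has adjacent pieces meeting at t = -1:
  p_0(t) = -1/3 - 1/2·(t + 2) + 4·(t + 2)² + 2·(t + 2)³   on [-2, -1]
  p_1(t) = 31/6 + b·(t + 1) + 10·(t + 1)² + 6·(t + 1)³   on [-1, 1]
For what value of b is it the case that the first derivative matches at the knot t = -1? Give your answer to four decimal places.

p_0'(t) = -1/2 + 8·(t + 2) + 6·(t + 2)², so p_0'(-1) = 27/2. On the right, p_1'(-1) = b, so b = 27/2.

13.5000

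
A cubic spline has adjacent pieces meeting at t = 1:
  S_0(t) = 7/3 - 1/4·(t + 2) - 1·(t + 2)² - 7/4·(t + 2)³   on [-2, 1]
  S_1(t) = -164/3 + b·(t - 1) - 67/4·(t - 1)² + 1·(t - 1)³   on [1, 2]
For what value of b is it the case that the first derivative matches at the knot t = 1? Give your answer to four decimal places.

S_0'(t) = -1/4 - 2·(t + 2) - 21/4·(t + 2)², so S_0'(1) = -107/2. On the right, S_1'(1) = b, so b = -107/2.

-53.5000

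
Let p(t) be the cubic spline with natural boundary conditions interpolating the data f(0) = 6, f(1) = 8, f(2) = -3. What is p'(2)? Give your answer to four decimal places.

Put M_i = p'' at the i-th knot. Here h = (1, 1) and Δ = (2, -11), so the interior equations h_(i-1)·M_(i-1) + 2(h_(i-1)+h_i)·M_i + h_i·M_(i+1) = 6(Δ_i − Δ_(i-1)) read
  1·M_0 + 4·M_1 + 1·M_2 = 6(Δ_1 - Δ_0) = -78
Natural end conditions: M_0 = M_2 = 0.
Forward elimination and back-substitution give M_0 = 0, M_1 = -39/2, M_2 = 0.
On [1, 2], p'(t) = b_1 + 2c_1·(t - 1) + 3d_1·(t - 1)² with b_1 = Δ_1 - h_1(2M_1 + M_2)/6 = -9/2, c_1 = M_1/2 = -39/4, d_1 = (M_2 - M_1)/(6h_1) = 13/4. So p'(2) = -57/4.

-14.2500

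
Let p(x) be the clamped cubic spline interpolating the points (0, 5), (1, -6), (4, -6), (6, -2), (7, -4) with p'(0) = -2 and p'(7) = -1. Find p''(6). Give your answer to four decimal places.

Let σ_i = p''(x_i). Step sizes h_i = 1, 3, 2, 1; slopes of the chords Δ_i = (y_(i+1) - y_i)/h_i = -11, 0, 2, -2.
  1·σ_0 + 8·σ_1 + 3·σ_2 = 6(Δ_1 - Δ_0) = 66
  3·σ_1 + 10·σ_2 + 2·σ_3 = 6(Δ_2 - Δ_1) = 12
  2·σ_2 + 6·σ_3 + 1·σ_4 = 6(Δ_3 - Δ_2) = -24
Clamped end conditions give two more equations: 2h_0·σ_0 + h_0·σ_1 = 6(Δ_0 - p'(0)) = -54 and h_3·σ_3 + 2h_3·σ_4 = 6(p'(7) - Δ_3) = 6.
Solving the tridiagonal system: σ_0 = -2485/74, σ_1 = 487/37, σ_2 = -141/74, σ_3 = -156/37, σ_4 = 189/37.

-4.2162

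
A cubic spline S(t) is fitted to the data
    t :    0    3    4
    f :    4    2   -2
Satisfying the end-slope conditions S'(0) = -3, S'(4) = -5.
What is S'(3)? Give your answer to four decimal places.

Write M_i for S''(x_i). With h_i = 3, 1 and divided differences Δ_i = -2/3, -4, the continuity of S' gives the tridiagonal system
  3·M_0 + 8·M_1 + 1·M_2 = 6(Δ_1 - Δ_0) = -20
Clamped end conditions give two more equations: 2h_0·M_0 + h_0·M_1 = 6(Δ_0 - S'(0)) = 14 and h_1·M_1 + 2h_1·M_2 = 6(S'(4) - Δ_1) = -6.
Hence M_0 = 13/3, M_1 = -4, M_2 = -1.
On [3, 4], S'(t) = b_1 + 2c_1·(t - 3) + 3d_1·(t - 3)² with b_1 = Δ_1 - h_1(2M_1 + M_2)/6 = -5/2, c_1 = M_1/2 = -2, d_1 = (M_2 - M_1)/(6h_1) = 1/2. So S'(3) = -5/2.

-2.5000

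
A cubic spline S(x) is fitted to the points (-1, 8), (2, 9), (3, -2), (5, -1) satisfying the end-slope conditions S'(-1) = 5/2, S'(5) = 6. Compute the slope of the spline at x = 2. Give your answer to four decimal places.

-9.3214

Let M_i = S''(x_i). Step sizes h_i = 3, 1, 2; slopes of the chords Δ_i = (y_(i+1) - y_i)/h_i = 1/3, -11, 1/2.
  3·M_0 + 8·M_1 + 1·M_2 = 6(Δ_1 - Δ_0) = -68
  1·M_1 + 6·M_2 + 2·M_3 = 6(Δ_2 - Δ_1) = 69
Clamped end conditions give two more equations: 2h_0·M_0 + h_0·M_1 = 6(Δ_0 - S'(-1)) = -13 and h_2·M_2 + 2h_2·M_3 = 6(S'(5) - Δ_2) = 33.
Forward elimination and back-substitution give M_0 = 149/42, M_1 = -80/7, M_2 = 179/14, M_3 = 13/7.
On [2, 3], S'(x) = b_1 + 2c_1·(x - 2) + 3d_1·(x - 2)² with b_1 = Δ_1 - h_1(2M_1 + M_2)/6 = -261/28, c_1 = M_1/2 = -40/7, d_1 = (M_2 - M_1)/(6h_1) = 113/28. So S'(2) = -261/28.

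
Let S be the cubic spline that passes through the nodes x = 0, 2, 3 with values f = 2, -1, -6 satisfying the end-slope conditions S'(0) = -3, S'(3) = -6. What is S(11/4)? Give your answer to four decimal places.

With M_i denoting the second derivative at x_i, h_i = 2, 1, and Δ_i = (y_(i+1) − y_i)/h_i = -3/2, -5:
  2·M_0 + 6·M_1 + 1·M_2 = 6(Δ_1 - Δ_0) = -21
Clamped end conditions give two more equations: 2h_0·M_0 + h_0·M_1 = 6(Δ_0 - S'(0)) = 9 and h_1·M_1 + 2h_1·M_2 = 6(S'(3) - Δ_1) = -6.
Solving: M_0 = 19/4, M_1 = -5, M_2 = -1/2.
On [2, 3], S(x) = -1 - 13/4·(x - 2) - 5/2·(x - 2)² + 3/4·(x - 2)³.
With (x - 2) = 3/4: S(11/4) = -1159/256.

-4.5273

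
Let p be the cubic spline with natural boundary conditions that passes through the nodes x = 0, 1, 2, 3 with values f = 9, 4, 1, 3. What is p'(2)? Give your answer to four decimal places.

Let M_i = p''(x_i). Step sizes h_i = 1, 1, 1; slopes of the chords Δ_i = (y_(i+1) - y_i)/h_i = -5, -3, 2.
  1·M_0 + 4·M_1 + 1·M_2 = 6(Δ_1 - Δ_0) = 12
  1·M_1 + 4·M_2 + 1·M_3 = 6(Δ_2 - Δ_1) = 30
Natural end conditions: M_0 = M_3 = 0.
Solving: M_0 = 0, M_1 = 6/5, M_2 = 36/5, M_3 = 0.
On [2, 3], p'(x) = b_2 + 2c_2·(x - 2) + 3d_2·(x - 2)² with b_2 = Δ_2 - h_2(2M_2 + M_3)/6 = -2/5, c_2 = M_2/2 = 18/5, d_2 = (M_3 - M_2)/(6h_2) = -6/5. So p'(2) = -2/5.

-0.4000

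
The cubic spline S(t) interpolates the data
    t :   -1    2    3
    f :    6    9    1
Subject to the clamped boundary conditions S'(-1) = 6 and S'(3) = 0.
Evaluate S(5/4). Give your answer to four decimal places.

With m_i denoting the second derivative at x_i, h_i = 3, 1, and Δ_i = (y_(i+1) − y_i)/h_i = 1, -8:
  3·m_0 + 8·m_1 + 1·m_2 = 6(Δ_1 - Δ_0) = -54
Clamped end conditions give two more equations: 2h_0·m_0 + h_0·m_1 = 6(Δ_0 - S'(-1)) = -30 and h_1·m_1 + 2h_1·m_2 = 6(S'(3) - Δ_1) = 48.
Solving the tridiagonal system: m_0 = 1/4, m_1 = -21/2, m_2 = 117/4.
On [-1, 2], S(t) = 6 + 6·(t + 1) + 1/8·(t + 1)² - 43/72·(t + 1)³.
With (t + 1) = 9/4: S(5/4) = 6825/512.

13.3301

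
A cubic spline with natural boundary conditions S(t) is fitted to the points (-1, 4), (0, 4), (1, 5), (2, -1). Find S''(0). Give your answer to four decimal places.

4.4000

Let M_i = S''(x_i). Step sizes h_i = 1, 1, 1; slopes of the chords Δ_i = (y_(i+1) - y_i)/h_i = 0, 1, -6.
  1·M_0 + 4·M_1 + 1·M_2 = 6(Δ_1 - Δ_0) = 6
  1·M_1 + 4·M_2 + 1·M_3 = 6(Δ_2 - Δ_1) = -42
Natural end conditions: M_0 = M_3 = 0.
Solving the tridiagonal system: M_0 = 0, M_1 = 22/5, M_2 = -58/5, M_3 = 0.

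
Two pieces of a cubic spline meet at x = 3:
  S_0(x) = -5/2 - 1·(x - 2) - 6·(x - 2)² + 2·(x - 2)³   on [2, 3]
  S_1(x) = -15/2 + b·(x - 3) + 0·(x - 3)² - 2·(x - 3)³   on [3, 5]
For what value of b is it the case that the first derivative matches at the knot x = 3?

-7

S_0'(x) = -1 - 12·(x - 2) + 6·(x - 2)², so S_0'(3) = -7. On the right, S_1'(3) = b, so b = -7.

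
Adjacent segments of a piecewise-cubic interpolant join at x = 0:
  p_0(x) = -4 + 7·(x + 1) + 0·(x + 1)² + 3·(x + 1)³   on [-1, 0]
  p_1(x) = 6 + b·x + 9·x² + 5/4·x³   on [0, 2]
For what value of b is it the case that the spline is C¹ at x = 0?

p_0'(x) = 7 + 0·(x + 1) + 9·(x + 1)², so p_0'(0) = 16. On the right, p_1'(0) = b, so b = 16.

16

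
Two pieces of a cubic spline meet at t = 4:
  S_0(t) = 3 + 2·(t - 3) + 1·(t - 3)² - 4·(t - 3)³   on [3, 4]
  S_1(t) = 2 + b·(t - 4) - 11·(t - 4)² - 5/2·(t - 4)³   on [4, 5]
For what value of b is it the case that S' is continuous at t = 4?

-8

S_0'(t) = 2 + 2·(t - 3) - 12·(t - 3)², so S_0'(4) = -8. On the right, S_1'(4) = b, so b = -8.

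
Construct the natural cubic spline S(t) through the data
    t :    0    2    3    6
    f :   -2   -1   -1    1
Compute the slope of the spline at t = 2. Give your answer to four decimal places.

0.1028

Let m_i = S''(x_i). Step sizes h_i = 2, 1, 3; slopes of the chords Δ_i = (y_(i+1) - y_i)/h_i = 1/2, 0, 2/3.
  2·m_0 + 6·m_1 + 1·m_2 = 6(Δ_1 - Δ_0) = -3
  1·m_1 + 8·m_2 + 3·m_3 = 6(Δ_2 - Δ_1) = 4
Natural end conditions: m_0 = m_3 = 0.
Hence m_0 = 0, m_1 = -28/47, m_2 = 27/47, m_3 = 0.
On [2, 3], S'(t) = b_1 + 2c_1·(t - 2) + 3d_1·(t - 2)² with b_1 = Δ_1 - h_1(2m_1 + m_2)/6 = 29/282, c_1 = m_1/2 = -14/47, d_1 = (m_2 - m_1)/(6h_1) = 55/282. So S'(2) = 29/282.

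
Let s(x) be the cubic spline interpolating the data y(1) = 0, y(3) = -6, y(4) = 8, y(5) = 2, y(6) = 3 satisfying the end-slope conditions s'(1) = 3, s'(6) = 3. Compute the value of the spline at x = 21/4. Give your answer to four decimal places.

1.2130

Let M_i = s''(x_i). Step sizes h_i = 2, 1, 1, 1; slopes of the chords Δ_i = (y_(i+1) - y_i)/h_i = -3, 14, -6, 1.
  2·M_0 + 6·M_1 + 1·M_2 = 6(Δ_1 - Δ_0) = 102
  1·M_1 + 4·M_2 + 1·M_3 = 6(Δ_2 - Δ_1) = -120
  1·M_2 + 4·M_3 + 1·M_4 = 6(Δ_3 - Δ_2) = 42
Clamped end conditions give two more equations: 2h_0·M_0 + h_0·M_1 = 6(Δ_0 - s'(1)) = -36 and h_3·M_3 + 2h_3·M_4 = 6(s'(6) - Δ_3) = 12.
Forward elimination and back-substitution give M_0 = -1041/41, M_1 = 1344/41, M_2 = -1800/41, M_3 = 936/41, M_4 = -222/41.
On [5, 6], s(x) = 2 - 234/41·(x - 5) + 468/41·(x - 5)² - 193/41·(x - 5)³.
With (x - 5) = 1/4: s(21/4) = 3183/2624.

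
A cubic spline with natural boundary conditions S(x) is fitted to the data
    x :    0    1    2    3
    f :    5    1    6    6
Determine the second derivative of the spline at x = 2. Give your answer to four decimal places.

With σ_i denoting the second derivative at x_i, h_i = 1, 1, 1, and Δ_i = (y_(i+1) − y_i)/h_i = -4, 5, 0:
  1·σ_0 + 4·σ_1 + 1·σ_2 = 6(Δ_1 - Δ_0) = 54
  1·σ_1 + 4·σ_2 + 1·σ_3 = 6(Δ_2 - Δ_1) = -30
Natural end conditions: σ_0 = σ_3 = 0.
Solving: σ_0 = 0, σ_1 = 82/5, σ_2 = -58/5, σ_3 = 0.

-11.6000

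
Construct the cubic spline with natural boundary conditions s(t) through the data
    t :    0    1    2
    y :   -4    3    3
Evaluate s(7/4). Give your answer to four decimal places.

3.4102

Put M_i = s'' at the i-th knot. Here h = (1, 1) and Δ = (7, 0), so the interior equations h_(i-1)·M_(i-1) + 2(h_(i-1)+h_i)·M_i + h_i·M_(i+1) = 6(Δ_i − Δ_(i-1)) read
  1·M_0 + 4·M_1 + 1·M_2 = 6(Δ_1 - Δ_0) = -42
Natural end conditions: M_0 = M_2 = 0.
Solving: M_0 = 0, M_1 = -21/2, M_2 = 0.
On [1, 2], s(t) = 3 + 7/2·(t - 1) - 21/4·(t - 1)² + 7/4·(t - 1)³.
With (t - 1) = 3/4: s(7/4) = 873/256.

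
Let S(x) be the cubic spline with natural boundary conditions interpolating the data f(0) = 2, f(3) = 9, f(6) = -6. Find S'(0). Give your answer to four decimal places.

4.1667

Put m_i = S'' at the i-th knot. Here h = (3, 3) and Δ = (7/3, -5), so the interior equations h_(i-1)·m_(i-1) + 2(h_(i-1)+h_i)·m_i + h_i·m_(i+1) = 6(Δ_i − Δ_(i-1)) read
  3·m_0 + 12·m_1 + 3·m_2 = 6(Δ_1 - Δ_0) = -44
Natural end conditions: m_0 = m_2 = 0.
Solving the tridiagonal system: m_0 = 0, m_1 = -11/3, m_2 = 0.
On [0, 3], S'(x) = b_0 + 2c_0·x + 3d_0·x² with b_0 = Δ_0 - h_0(2m_0 + m_1)/6 = 25/6, c_0 = m_0/2 = 0, d_0 = (m_1 - m_0)/(6h_0) = -11/54. So S'(0) = 25/6.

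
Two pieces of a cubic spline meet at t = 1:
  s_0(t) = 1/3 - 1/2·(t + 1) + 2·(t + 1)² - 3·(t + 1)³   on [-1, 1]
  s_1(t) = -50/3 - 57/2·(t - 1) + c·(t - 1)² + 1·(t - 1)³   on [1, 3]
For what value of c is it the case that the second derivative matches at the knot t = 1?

s_0''(t) = 4 - 18·(t + 1), so s_0''(1) = -32. On the right, s_1''(1) = 2c, so c = -16.

-16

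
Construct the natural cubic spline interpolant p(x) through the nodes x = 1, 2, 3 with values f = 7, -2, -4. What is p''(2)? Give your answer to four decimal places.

10.5000

With σ_i denoting the second derivative at x_i, h_i = 1, 1, and Δ_i = (y_(i+1) − y_i)/h_i = -9, -2:
  1·σ_0 + 4·σ_1 + 1·σ_2 = 6(Δ_1 - Δ_0) = 42
Natural end conditions: σ_0 = σ_2 = 0.
Solving the tridiagonal system: σ_0 = 0, σ_1 = 21/2, σ_2 = 0.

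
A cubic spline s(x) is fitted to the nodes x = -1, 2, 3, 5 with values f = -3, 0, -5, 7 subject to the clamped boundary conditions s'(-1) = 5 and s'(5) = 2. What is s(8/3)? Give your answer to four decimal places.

-4.0635

Write σ_i for s''(x_i). With h_i = 3, 1, 2 and divided differences Δ_i = 1, -5, 6, the continuity of s' gives the tridiagonal system
  3·σ_0 + 8·σ_1 + 1·σ_2 = 6(Δ_1 - Δ_0) = -36
  1·σ_1 + 6·σ_2 + 2·σ_3 = 6(Δ_2 - Δ_1) = 66
Clamped end conditions give two more equations: 2h_0·σ_0 + h_0·σ_1 = 6(Δ_0 - s'(-1)) = -24 and h_2·σ_2 + 2h_2·σ_3 = 6(s'(5) - Δ_2) = -24.
Forward elimination and back-substitution give σ_0 = -6/7, σ_1 = -44/7, σ_2 = 118/7, σ_3 = -101/7.
On [2, 3], s(x) = 0 - 40/7·(x - 2) - 22/7·(x - 2)² + 27/7·(x - 2)³.
With (x - 2) = 2/3: s(8/3) = -256/63.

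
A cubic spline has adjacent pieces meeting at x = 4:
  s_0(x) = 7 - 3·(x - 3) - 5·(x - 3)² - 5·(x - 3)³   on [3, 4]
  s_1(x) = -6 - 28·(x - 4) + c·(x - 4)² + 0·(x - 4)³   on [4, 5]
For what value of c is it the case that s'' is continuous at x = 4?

-20

s_0''(x) = -10 - 30·(x - 3), so s_0''(4) = -40. On the right, s_1''(4) = 2c, so c = -20.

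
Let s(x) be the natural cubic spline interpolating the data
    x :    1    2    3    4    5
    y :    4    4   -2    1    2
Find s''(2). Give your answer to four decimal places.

With M_i denoting the second derivative at x_i, h_i = 1, 1, 1, 1, and Δ_i = (y_(i+1) − y_i)/h_i = 0, -6, 3, 1:
  1·M_0 + 4·M_1 + 1·M_2 = 6(Δ_1 - Δ_0) = -36
  1·M_1 + 4·M_2 + 1·M_3 = 6(Δ_2 - Δ_1) = 54
  1·M_2 + 4·M_3 + 1·M_4 = 6(Δ_3 - Δ_2) = -12
Natural end conditions: M_0 = M_4 = 0.
Hence M_0 = 0, M_1 = -96/7, M_2 = 132/7, M_3 = -54/7, M_4 = 0.

-13.7143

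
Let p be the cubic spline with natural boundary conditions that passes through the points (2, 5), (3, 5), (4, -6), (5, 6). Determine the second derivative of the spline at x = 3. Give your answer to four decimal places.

-26.8000

Put σ_i = p'' at the i-th knot. Here h = (1, 1, 1) and Δ = (0, -11, 12), so the interior equations h_(i-1)·σ_(i-1) + 2(h_(i-1)+h_i)·σ_i + h_i·σ_(i+1) = 6(Δ_i − Δ_(i-1)) read
  1·σ_0 + 4·σ_1 + 1·σ_2 = 6(Δ_1 - Δ_0) = -66
  1·σ_1 + 4·σ_2 + 1·σ_3 = 6(Δ_2 - Δ_1) = 138
Natural end conditions: σ_0 = σ_3 = 0.
Forward elimination and back-substitution give σ_0 = 0, σ_1 = -134/5, σ_2 = 206/5, σ_3 = 0.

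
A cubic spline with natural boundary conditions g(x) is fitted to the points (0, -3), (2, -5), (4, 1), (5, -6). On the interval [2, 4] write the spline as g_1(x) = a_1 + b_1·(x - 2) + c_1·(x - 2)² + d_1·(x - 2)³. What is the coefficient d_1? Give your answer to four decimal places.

-1.5000

Put M_i = g'' at the i-th knot. Here h = (2, 2, 1) and Δ = (-1, 3, -7), so the interior equations h_(i-1)·M_(i-1) + 2(h_(i-1)+h_i)·M_i + h_i·M_(i+1) = 6(Δ_i − Δ_(i-1)) read
  2·M_0 + 8·M_1 + 2·M_2 = 6(Δ_1 - Δ_0) = 24
  2·M_1 + 6·M_2 + 1·M_3 = 6(Δ_2 - Δ_1) = -60
Natural end conditions: M_0 = M_3 = 0.
Solving the tridiagonal system: M_0 = 0, M_1 = 6, M_2 = -12, M_3 = 0.
On [2, 4], with g_1(x) = a_1 + b_1·(x - 2) + c_1·(x - 2)² + d_1·(x - 2)³: c_1 = M_1/2 = 3, d_1 = (M_2 - M_1)/(6h_1) = -3/2, b_1 = Δ_1 - h_1(2M_1 + M_2)/6 = 3.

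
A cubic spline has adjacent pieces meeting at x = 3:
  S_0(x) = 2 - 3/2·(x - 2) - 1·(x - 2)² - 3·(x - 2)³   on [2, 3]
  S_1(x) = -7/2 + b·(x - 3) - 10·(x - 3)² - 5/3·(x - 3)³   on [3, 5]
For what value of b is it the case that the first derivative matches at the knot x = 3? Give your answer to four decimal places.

S_0'(x) = -3/2 - 2·(x - 2) - 9·(x - 2)², so S_0'(3) = -25/2. On the right, S_1'(3) = b, so b = -25/2.

-12.5000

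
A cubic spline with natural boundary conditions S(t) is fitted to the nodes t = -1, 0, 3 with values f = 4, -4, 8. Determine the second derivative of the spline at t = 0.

Put M_i = S'' at the i-th knot. Here h = (1, 3) and Δ = (-8, 4), so the interior equations h_(i-1)·M_(i-1) + 2(h_(i-1)+h_i)·M_i + h_i·M_(i+1) = 6(Δ_i − Δ_(i-1)) read
  1·M_0 + 8·M_1 + 3·M_2 = 6(Δ_1 - Δ_0) = 72
Natural end conditions: M_0 = M_2 = 0.
Hence M_0 = 0, M_1 = 9, M_2 = 0.

9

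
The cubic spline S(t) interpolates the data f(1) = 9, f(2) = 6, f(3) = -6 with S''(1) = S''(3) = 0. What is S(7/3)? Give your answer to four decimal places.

2.8333

Put M_i = S'' at the i-th knot. Here h = (1, 1) and Δ = (-3, -12), so the interior equations h_(i-1)·M_(i-1) + 2(h_(i-1)+h_i)·M_i + h_i·M_(i+1) = 6(Δ_i − Δ_(i-1)) read
  1·M_0 + 4·M_1 + 1·M_2 = 6(Δ_1 - Δ_0) = -54
Natural end conditions: M_0 = M_2 = 0.
Hence M_0 = 0, M_1 = -27/2, M_2 = 0.
On [2, 3], S(t) = 6 - 15/2·(t - 2) - 27/4·(t - 2)² + 9/4·(t - 2)³.
With (t - 2) = 1/3: S(7/3) = 17/6.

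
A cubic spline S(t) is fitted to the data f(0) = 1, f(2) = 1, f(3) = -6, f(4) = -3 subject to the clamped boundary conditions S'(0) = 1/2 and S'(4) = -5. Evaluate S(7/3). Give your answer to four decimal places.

-1.8670

With M_i denoting the second derivative at x_i, h_i = 2, 1, 1, and Δ_i = (y_(i+1) − y_i)/h_i = 0, -7, 3:
  2·M_0 + 6·M_1 + 1·M_2 = 6(Δ_1 - Δ_0) = -42
  1·M_1 + 4·M_2 + 1·M_3 = 6(Δ_2 - Δ_1) = 60
Clamped end conditions give two more equations: 2h_0·M_0 + h_0·M_1 = 6(Δ_0 - S'(0)) = -3 and h_2·M_2 + 2h_2·M_3 = 6(S'(4) - Δ_2) = -48.
Forward elimination and back-substitution give M_0 = 67/11, M_1 = -301/22, M_2 = 307/11, M_3 = -835/22.
On [2, 3], S(t) = 1 - 78/11·(t - 2) - 301/44·(t - 2)² + 305/44·(t - 2)³.
With (t - 2) = 1/3: S(7/3) = -1109/594.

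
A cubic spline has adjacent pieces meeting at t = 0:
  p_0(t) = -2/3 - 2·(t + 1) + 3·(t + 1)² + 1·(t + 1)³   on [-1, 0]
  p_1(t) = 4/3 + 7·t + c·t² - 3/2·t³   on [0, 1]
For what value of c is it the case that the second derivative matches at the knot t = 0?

p_0''(t) = 6 + 6·(t + 1), so p_0''(0) = 12. On the right, p_1''(0) = 2c, so c = 6.

6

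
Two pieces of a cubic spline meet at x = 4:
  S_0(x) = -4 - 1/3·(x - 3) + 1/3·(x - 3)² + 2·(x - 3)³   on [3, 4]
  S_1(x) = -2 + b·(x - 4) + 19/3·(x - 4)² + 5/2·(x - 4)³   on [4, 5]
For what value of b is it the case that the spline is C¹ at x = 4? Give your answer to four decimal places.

S_0'(x) = -1/3 + 2/3·(x - 3) + 6·(x - 3)², so S_0'(4) = 19/3. On the right, S_1'(4) = b, so b = 19/3.

6.3333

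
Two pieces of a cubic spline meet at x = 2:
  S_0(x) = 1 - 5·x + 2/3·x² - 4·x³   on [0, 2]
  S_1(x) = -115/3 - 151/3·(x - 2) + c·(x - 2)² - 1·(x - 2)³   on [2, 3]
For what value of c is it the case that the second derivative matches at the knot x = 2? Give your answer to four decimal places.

-23.3333

S_0''(x) = 4/3 - 24·x, so S_0''(2) = -140/3. On the right, S_1''(2) = 2c, so c = -70/3.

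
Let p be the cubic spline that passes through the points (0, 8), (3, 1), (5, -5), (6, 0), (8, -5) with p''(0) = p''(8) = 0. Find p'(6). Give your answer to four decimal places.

Let σ_i = p''(x_i). Step sizes h_i = 3, 2, 1, 2; slopes of the chords Δ_i = (y_(i+1) - y_i)/h_i = -7/3, -3, 5, -5/2.
  3·σ_0 + 10·σ_1 + 2·σ_2 = 6(Δ_1 - Δ_0) = -4
  2·σ_1 + 6·σ_2 + 1·σ_3 = 6(Δ_2 - Δ_1) = 48
  1·σ_2 + 6·σ_3 + 2·σ_4 = 6(Δ_3 - Δ_2) = -45
Natural end conditions: σ_0 = σ_4 = 0.
Solving the tridiagonal system: σ_0 = 0, σ_1 = -403/163, σ_2 = 1689/163, σ_3 = -1504/163, σ_4 = 0.
On [6, 8], p'(t) = b_3 + 2c_3·(t - 6) + 3d_3·(t - 6)² with b_3 = Δ_3 - h_3(2σ_3 + σ_4)/6 = 3571/978, c_3 = σ_3/2 = -752/163, d_3 = (σ_4 - σ_3)/(6h_3) = 376/489. So p'(6) = 3571/978.

3.6513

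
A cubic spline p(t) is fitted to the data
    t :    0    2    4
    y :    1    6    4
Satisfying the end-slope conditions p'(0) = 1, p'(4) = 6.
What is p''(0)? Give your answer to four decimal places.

6.1250

Let σ_i = p''(x_i). Step sizes h_i = 2, 2; slopes of the chords Δ_i = (y_(i+1) - y_i)/h_i = 5/2, -1.
  2·σ_0 + 8·σ_1 + 2·σ_2 = 6(Δ_1 - Δ_0) = -21
Clamped end conditions give two more equations: 2h_0·σ_0 + h_0·σ_1 = 6(Δ_0 - p'(0)) = 9 and h_1·σ_1 + 2h_1·σ_2 = 6(p'(4) - Δ_1) = 42.
Solving: σ_0 = 49/8, σ_1 = -31/4, σ_2 = 115/8.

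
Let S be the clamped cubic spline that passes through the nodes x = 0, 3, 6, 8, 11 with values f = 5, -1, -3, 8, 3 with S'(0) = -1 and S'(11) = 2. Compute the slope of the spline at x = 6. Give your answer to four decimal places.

4.4593

Write M_i for S''(x_i). With h_i = 3, 3, 2, 3 and divided differences Δ_i = -2, -2/3, 11/2, -5/3, the continuity of S' gives the tridiagonal system
  3·M_0 + 12·M_1 + 3·M_2 = 6(Δ_1 - Δ_0) = 8
  3·M_1 + 10·M_2 + 2·M_3 = 6(Δ_2 - Δ_1) = 37
  2·M_2 + 10·M_3 + 3·M_4 = 6(Δ_3 - Δ_2) = -43
Clamped end conditions give two more equations: 2h_0·M_0 + h_0·M_1 = 6(Δ_0 - S'(0)) = -6 and h_3·M_3 + 2h_3·M_4 = 6(S'(11) - Δ_3) = 22.
Forward elimination and back-substitution give M_0 = -781/1032, M_1 = -251/516, M_2 = 1847/344, M_3 = -655/86, M_4 = 3857/516.
On [6, 8], S'(x) = b_2 + 2c_2·(x - 6) + 3d_2·(x - 6)² with b_2 = Δ_2 - h_2(2M_2 + M_3)/6 = 767/172, c_2 = M_2/2 = 1847/688, d_2 = (M_3 - M_2)/(6h_2) = -1489/1376. So S'(6) = 767/172.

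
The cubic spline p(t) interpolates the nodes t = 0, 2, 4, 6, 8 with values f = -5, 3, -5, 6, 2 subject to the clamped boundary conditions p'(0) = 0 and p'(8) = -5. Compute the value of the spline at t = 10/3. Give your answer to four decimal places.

-2.9854

Put M_i = p'' at the i-th knot. Here h = (2, 2, 2, 2) and Δ = (4, -4, 11/2, -2), so the interior equations h_(i-1)·M_(i-1) + 2(h_(i-1)+h_i)·M_i + h_i·M_(i+1) = 6(Δ_i − Δ_(i-1)) read
  2·M_0 + 8·M_1 + 2·M_2 = 6(Δ_1 - Δ_0) = -48
  2·M_1 + 8·M_2 + 2·M_3 = 6(Δ_2 - Δ_1) = 57
  2·M_2 + 8·M_3 + 2·M_4 = 6(Δ_3 - Δ_2) = -45
Clamped end conditions give two more equations: 2h_0·M_0 + h_0·M_1 = 6(Δ_0 - p'(0)) = 24 and h_3·M_3 + 2h_3·M_4 = 6(p'(8) - Δ_3) = -18.
Forward elimination and back-substitution give M_0 = 1349/112, M_1 = -677/56, M_2 = 197/16, M_3 = -485/56, M_4 = -19/112.
On [2, 4], p(t) = 3 - 5/112·(t - 2) - 677/112·(t - 2)² + 911/448·(t - 2)³.
With (t - 2) = 4/3: p(10/3) = -2257/756.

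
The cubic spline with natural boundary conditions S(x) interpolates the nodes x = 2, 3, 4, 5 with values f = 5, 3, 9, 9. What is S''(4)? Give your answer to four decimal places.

Put m_i = S'' at the i-th knot. Here h = (1, 1, 1) and Δ = (-2, 6, 0), so the interior equations h_(i-1)·m_(i-1) + 2(h_(i-1)+h_i)·m_i + h_i·m_(i+1) = 6(Δ_i − Δ_(i-1)) read
  1·m_0 + 4·m_1 + 1·m_2 = 6(Δ_1 - Δ_0) = 48
  1·m_1 + 4·m_2 + 1·m_3 = 6(Δ_2 - Δ_1) = -36
Natural end conditions: m_0 = m_3 = 0.
Solving the tridiagonal system: m_0 = 0, m_1 = 76/5, m_2 = -64/5, m_3 = 0.

-12.8000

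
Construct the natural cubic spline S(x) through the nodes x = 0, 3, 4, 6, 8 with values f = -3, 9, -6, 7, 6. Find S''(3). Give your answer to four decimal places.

Write M_i for S''(x_i). With h_i = 3, 1, 2, 2 and divided differences Δ_i = 4, -15, 13/2, -1/2, the continuity of S' gives the tridiagonal system
  3·M_0 + 8·M_1 + 1·M_2 = 6(Δ_1 - Δ_0) = -114
  1·M_1 + 6·M_2 + 2·M_3 = 6(Δ_2 - Δ_1) = 129
  2·M_2 + 8·M_3 + 2·M_4 = 6(Δ_3 - Δ_2) = -42
Natural end conditions: M_0 = M_4 = 0.
Forward elimination and back-substitution give M_0 = 0, M_1 = -1533/86, M_2 = 1230/43, M_3 = -2133/172, M_4 = 0.

-17.8256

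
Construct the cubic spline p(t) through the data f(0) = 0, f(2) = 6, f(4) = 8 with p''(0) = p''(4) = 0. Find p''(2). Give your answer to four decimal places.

Put σ_i = p'' at the i-th knot. Here h = (2, 2) and Δ = (3, 1), so the interior equations h_(i-1)·σ_(i-1) + 2(h_(i-1)+h_i)·σ_i + h_i·σ_(i+1) = 6(Δ_i − Δ_(i-1)) read
  2·σ_0 + 8·σ_1 + 2·σ_2 = 6(Δ_1 - Δ_0) = -12
Natural end conditions: σ_0 = σ_2 = 0.
Forward elimination and back-substitution give σ_0 = 0, σ_1 = -3/2, σ_2 = 0.

-1.5000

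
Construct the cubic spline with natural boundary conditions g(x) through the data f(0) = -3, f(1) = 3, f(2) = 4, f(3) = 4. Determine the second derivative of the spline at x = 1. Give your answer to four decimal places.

-7.6000

Write M_i for g''(x_i). With h_i = 1, 1, 1 and divided differences Δ_i = 6, 1, 0, the continuity of g' gives the tridiagonal system
  1·M_0 + 4·M_1 + 1·M_2 = 6(Δ_1 - Δ_0) = -30
  1·M_1 + 4·M_2 + 1·M_3 = 6(Δ_2 - Δ_1) = -6
Natural end conditions: M_0 = M_3 = 0.
Forward elimination and back-substitution give M_0 = 0, M_1 = -38/5, M_2 = 2/5, M_3 = 0.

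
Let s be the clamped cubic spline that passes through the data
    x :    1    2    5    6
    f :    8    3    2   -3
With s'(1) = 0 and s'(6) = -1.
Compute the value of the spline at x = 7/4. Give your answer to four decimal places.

Let M_i = s''(x_i). Step sizes h_i = 1, 3, 1; slopes of the chords Δ_i = (y_(i+1) - y_i)/h_i = -5, -1/3, -5.
  1·M_0 + 8·M_1 + 3·M_2 = 6(Δ_1 - Δ_0) = 28
  3·M_1 + 8·M_2 + 1·M_3 = 6(Δ_2 - Δ_1) = -28
Clamped end conditions give two more equations: 2h_0·M_0 + h_0·M_1 = 6(Δ_0 - s'(1)) = -30 and h_2·M_2 + 2h_2·M_3 = 6(s'(6) - Δ_2) = 24.
Hence M_0 = -1240/63, M_1 = 590/63, M_2 = -572/63, M_3 = 1042/63.
On [1, 2], s(x) = 8 + 0·(x - 1) - 620/63·(x - 1)² + 305/63·(x - 1)³.
With (x - 1) = 3/4: s(7/4) = 2019/448.

4.5067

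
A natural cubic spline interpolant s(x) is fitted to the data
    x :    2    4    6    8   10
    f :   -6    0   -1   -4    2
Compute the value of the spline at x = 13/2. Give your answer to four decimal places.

-2.0848

With M_i denoting the second derivative at x_i, h_i = 2, 2, 2, 2, and Δ_i = (y_(i+1) − y_i)/h_i = 3, -1/2, -3/2, 3:
  2·M_0 + 8·M_1 + 2·M_2 = 6(Δ_1 - Δ_0) = -21
  2·M_1 + 8·M_2 + 2·M_3 = 6(Δ_2 - Δ_1) = -6
  2·M_2 + 8·M_3 + 2·M_4 = 6(Δ_3 - Δ_2) = 27
Natural end conditions: M_0 = M_4 = 0.
Forward elimination and back-substitution give M_0 = 0, M_1 = -33/14, M_2 = -15/14, M_3 = 51/14, M_4 = 0.
On [6, 8], s(x) = -1 - 2·(x - 6) - 15/28·(x - 6)² + 11/28·(x - 6)³.
With (x - 6) = 1/2: s(13/2) = -467/224.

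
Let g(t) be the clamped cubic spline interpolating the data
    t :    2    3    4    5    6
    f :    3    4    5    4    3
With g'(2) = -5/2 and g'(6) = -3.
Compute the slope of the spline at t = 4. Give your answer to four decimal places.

-0.3929

Put M_i = g'' at the i-th knot. Here h = (1, 1, 1, 1) and Δ = (1, 1, -1, -1), so the interior equations h_(i-1)·M_(i-1) + 2(h_(i-1)+h_i)·M_i + h_i·M_(i+1) = 6(Δ_i − Δ_(i-1)) read
  1·M_0 + 4·M_1 + 1·M_2 = 6(Δ_1 - Δ_0) = 0
  1·M_1 + 4·M_2 + 1·M_3 = 6(Δ_2 - Δ_1) = -12
  1·M_2 + 4·M_3 + 1·M_4 = 6(Δ_3 - Δ_2) = 0
Clamped end conditions give two more equations: 2h_0·M_0 + h_0·M_1 = 6(Δ_0 - g'(2)) = 21 and h_3·M_3 + 2h_3·M_4 = 6(g'(6) - Δ_3) = -12.
Hence M_0 = 647/56, M_1 = -59/28, M_2 = -25/8, M_3 = 73/28, M_4 = -409/56.
On [4, 5], g'(t) = b_2 + 2c_2·(t - 4) + 3d_2·(t - 4)² with b_2 = Δ_2 - h_2(2M_2 + M_3)/6 = -11/28, c_2 = M_2/2 = -25/16, d_2 = (M_3 - M_2)/(6h_2) = 107/112. So g'(4) = -11/28.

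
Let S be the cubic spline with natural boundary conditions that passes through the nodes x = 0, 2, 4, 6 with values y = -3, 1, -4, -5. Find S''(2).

-4

Put σ_i = S'' at the i-th knot. Here h = (2, 2, 2) and Δ = (2, -5/2, -1/2), so the interior equations h_(i-1)·σ_(i-1) + 2(h_(i-1)+h_i)·σ_i + h_i·σ_(i+1) = 6(Δ_i − Δ_(i-1)) read
  2·σ_0 + 8·σ_1 + 2·σ_2 = 6(Δ_1 - Δ_0) = -27
  2·σ_1 + 8·σ_2 + 2·σ_3 = 6(Δ_2 - Δ_1) = 12
Natural end conditions: σ_0 = σ_3 = 0.
Solving: σ_0 = 0, σ_1 = -4, σ_2 = 5/2, σ_3 = 0.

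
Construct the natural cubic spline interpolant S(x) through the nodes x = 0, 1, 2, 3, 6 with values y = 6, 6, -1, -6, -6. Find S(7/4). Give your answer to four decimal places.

Write M_i for S''(x_i). With h_i = 1, 1, 1, 3 and divided differences Δ_i = 0, -7, -5, 0, the continuity of S' gives the tridiagonal system
  1·M_0 + 4·M_1 + 1·M_2 = 6(Δ_1 - Δ_0) = -42
  1·M_1 + 4·M_2 + 1·M_3 = 6(Δ_2 - Δ_1) = 12
  1·M_2 + 8·M_3 + 3·M_4 = 6(Δ_3 - Δ_2) = 30
Natural end conditions: M_0 = M_4 = 0.
Solving the tridiagonal system: M_0 = 0, M_1 = -342/29, M_2 = 150/29, M_3 = 90/29, M_4 = 0.
On [1, 2], S(x) = 6 - 114/29·(x - 1) - 171/29·(x - 1)² + 82/29·(x - 1)³.
With (x - 1) = 3/4: S(7/4) = 861/928.

0.9278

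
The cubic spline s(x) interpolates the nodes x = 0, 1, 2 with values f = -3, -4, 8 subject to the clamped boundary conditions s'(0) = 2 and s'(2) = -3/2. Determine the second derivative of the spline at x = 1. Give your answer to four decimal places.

Let σ_i = s''(x_i). Step sizes h_i = 1, 1; slopes of the chords Δ_i = (y_(i+1) - y_i)/h_i = -1, 12.
  1·σ_0 + 4·σ_1 + 1·σ_2 = 6(Δ_1 - Δ_0) = 78
Clamped end conditions give two more equations: 2h_0·σ_0 + h_0·σ_1 = 6(Δ_0 - s'(0)) = -18 and h_1·σ_1 + 2h_1·σ_2 = 6(s'(2) - Δ_1) = -81.
Solving the tridiagonal system: σ_0 = -121/4, σ_1 = 85/2, σ_2 = -247/4.

42.5000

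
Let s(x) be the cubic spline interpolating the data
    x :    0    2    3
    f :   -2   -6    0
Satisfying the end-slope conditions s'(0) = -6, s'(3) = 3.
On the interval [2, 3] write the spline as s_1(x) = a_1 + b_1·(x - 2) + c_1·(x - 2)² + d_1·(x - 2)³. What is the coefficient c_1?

5

Write m_i for s''(x_i). With h_i = 2, 1 and divided differences Δ_i = -2, 6, the continuity of s' gives the tridiagonal system
  2·m_0 + 6·m_1 + 1·m_2 = 6(Δ_1 - Δ_0) = 48
Clamped end conditions give two more equations: 2h_0·m_0 + h_0·m_1 = 6(Δ_0 - s'(0)) = 24 and h_1·m_1 + 2h_1·m_2 = 6(s'(3) - Δ_1) = -18.
Solving the tridiagonal system: m_0 = 1, m_1 = 10, m_2 = -14.
On [2, 3], with s_1(x) = a_1 + b_1·(x - 2) + c_1·(x - 2)² + d_1·(x - 2)³: c_1 = m_1/2 = 5, d_1 = (m_2 - m_1)/(6h_1) = -4, b_1 = Δ_1 - h_1(2m_1 + m_2)/6 = 5.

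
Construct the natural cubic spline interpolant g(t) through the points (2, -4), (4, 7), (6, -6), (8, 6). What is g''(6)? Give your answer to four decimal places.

12.4000

With M_i denoting the second derivative at x_i, h_i = 2, 2, 2, and Δ_i = (y_(i+1) − y_i)/h_i = 11/2, -13/2, 6:
  2·M_0 + 8·M_1 + 2·M_2 = 6(Δ_1 - Δ_0) = -72
  2·M_1 + 8·M_2 + 2·M_3 = 6(Δ_2 - Δ_1) = 75
Natural end conditions: M_0 = M_3 = 0.
Solving: M_0 = 0, M_1 = -121/10, M_2 = 62/5, M_3 = 0.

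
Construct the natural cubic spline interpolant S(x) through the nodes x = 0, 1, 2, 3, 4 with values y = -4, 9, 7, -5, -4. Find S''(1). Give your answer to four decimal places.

-18.4286

Put M_i = S'' at the i-th knot. Here h = (1, 1, 1, 1) and Δ = (13, -2, -12, 1), so the interior equations h_(i-1)·M_(i-1) + 2(h_(i-1)+h_i)·M_i + h_i·M_(i+1) = 6(Δ_i − Δ_(i-1)) read
  1·M_0 + 4·M_1 + 1·M_2 = 6(Δ_1 - Δ_0) = -90
  1·M_1 + 4·M_2 + 1·M_3 = 6(Δ_2 - Δ_1) = -60
  1·M_2 + 4·M_3 + 1·M_4 = 6(Δ_3 - Δ_2) = 78
Natural end conditions: M_0 = M_4 = 0.
Forward elimination and back-substitution give M_0 = 0, M_1 = -129/7, M_2 = -114/7, M_3 = 165/7, M_4 = 0.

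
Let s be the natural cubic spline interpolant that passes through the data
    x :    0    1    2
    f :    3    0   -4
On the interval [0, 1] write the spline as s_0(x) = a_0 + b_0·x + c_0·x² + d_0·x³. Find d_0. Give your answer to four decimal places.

-0.2500

With M_i denoting the second derivative at x_i, h_i = 1, 1, and Δ_i = (y_(i+1) − y_i)/h_i = -3, -4:
  1·M_0 + 4·M_1 + 1·M_2 = 6(Δ_1 - Δ_0) = -6
Natural end conditions: M_0 = M_2 = 0.
Forward elimination and back-substitution give M_0 = 0, M_1 = -3/2, M_2 = 0.
On [0, 1], with s_0(x) = a_0 + b_0·x + c_0·x² + d_0·x³: c_0 = M_0/2 = 0, d_0 = (M_1 - M_0)/(6h_0) = -1/4, b_0 = Δ_0 - h_0(2M_0 + M_1)/6 = -11/4.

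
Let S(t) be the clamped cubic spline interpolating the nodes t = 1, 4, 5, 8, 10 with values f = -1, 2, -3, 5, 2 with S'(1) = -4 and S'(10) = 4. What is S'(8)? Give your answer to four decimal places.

-0.2968

With M_i denoting the second derivative at x_i, h_i = 3, 1, 3, 2, and Δ_i = (y_(i+1) − y_i)/h_i = 1, -5, 8/3, -3/2:
  3·M_0 + 8·M_1 + 1·M_2 = 6(Δ_1 - Δ_0) = -36
  1·M_1 + 8·M_2 + 3·M_3 = 6(Δ_2 - Δ_1) = 46
  3·M_2 + 10·M_3 + 2·M_4 = 6(Δ_3 - Δ_2) = -25
Clamped end conditions give two more equations: 2h_0·M_0 + h_0·M_1 = 6(Δ_0 - S'(1)) = 30 and h_3·M_3 + 2h_3·M_4 = 6(S'(10) - Δ_3) = 33.
Forward elimination and back-substitution give M_0 = 5171/534, M_1 = -2501/267, M_2 = 5279/534, M_3 = -2111/267, M_4 = 13033/1068.
On [8, 10], S'(t) = b_3 + 2c_3·(t - 8) + 3d_3·(t - 8)² with b_3 = Δ_3 - h_3(2M_3 + M_4)/6 = -317/1068, c_3 = M_3/2 = -2111/534, d_3 = (M_4 - M_3)/(6h_3) = 7159/4272. So S'(8) = -317/1068.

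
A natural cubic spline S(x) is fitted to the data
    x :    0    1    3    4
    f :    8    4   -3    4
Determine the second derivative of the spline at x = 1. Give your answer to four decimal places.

Let m_i = S''(x_i). Step sizes h_i = 1, 2, 1; slopes of the chords Δ_i = (y_(i+1) - y_i)/h_i = -4, -7/2, 7.
  1·m_0 + 6·m_1 + 2·m_2 = 6(Δ_1 - Δ_0) = 3
  2·m_1 + 6·m_2 + 1·m_3 = 6(Δ_2 - Δ_1) = 63
Natural end conditions: m_0 = m_3 = 0.
Solving: m_0 = 0, m_1 = -27/8, m_2 = 93/8, m_3 = 0.

-3.3750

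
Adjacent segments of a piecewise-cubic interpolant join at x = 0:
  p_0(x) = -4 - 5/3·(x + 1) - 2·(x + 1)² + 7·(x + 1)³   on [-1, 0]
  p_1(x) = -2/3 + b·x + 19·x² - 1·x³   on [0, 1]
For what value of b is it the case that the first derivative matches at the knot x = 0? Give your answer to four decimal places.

15.3333

p_0'(x) = -5/3 - 4·(x + 1) + 21·(x + 1)², so p_0'(0) = 46/3. On the right, p_1'(0) = b, so b = 46/3.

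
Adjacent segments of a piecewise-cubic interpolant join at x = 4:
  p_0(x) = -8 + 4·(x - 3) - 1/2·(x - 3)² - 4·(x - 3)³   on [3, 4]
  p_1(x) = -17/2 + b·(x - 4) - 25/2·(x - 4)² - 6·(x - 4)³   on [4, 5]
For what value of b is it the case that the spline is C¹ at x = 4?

p_0'(x) = 4 - 1·(x - 3) - 12·(x - 3)², so p_0'(4) = -9. On the right, p_1'(4) = b, so b = -9.

-9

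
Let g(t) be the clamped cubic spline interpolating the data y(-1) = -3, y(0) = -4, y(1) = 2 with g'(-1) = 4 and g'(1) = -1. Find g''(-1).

-28

Let σ_i = g''(x_i). Step sizes h_i = 1, 1; slopes of the chords Δ_i = (y_(i+1) - y_i)/h_i = -1, 6.
  1·σ_0 + 4·σ_1 + 1·σ_2 = 6(Δ_1 - Δ_0) = 42
Clamped end conditions give two more equations: 2h_0·σ_0 + h_0·σ_1 = 6(Δ_0 - g'(-1)) = -30 and h_1·σ_1 + 2h_1·σ_2 = 6(g'(1) - Δ_1) = -42.
Forward elimination and back-substitution give σ_0 = -28, σ_1 = 26, σ_2 = -34.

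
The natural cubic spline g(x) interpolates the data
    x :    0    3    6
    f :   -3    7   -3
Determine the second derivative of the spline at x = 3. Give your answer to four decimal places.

-3.3333

Let M_i = g''(x_i). Step sizes h_i = 3, 3; slopes of the chords Δ_i = (y_(i+1) - y_i)/h_i = 10/3, -10/3.
  3·M_0 + 12·M_1 + 3·M_2 = 6(Δ_1 - Δ_0) = -40
Natural end conditions: M_0 = M_2 = 0.
Forward elimination and back-substitution give M_0 = 0, M_1 = -10/3, M_2 = 0.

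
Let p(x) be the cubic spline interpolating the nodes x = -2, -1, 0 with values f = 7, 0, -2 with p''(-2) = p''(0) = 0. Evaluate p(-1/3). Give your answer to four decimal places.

-1.7037

Write M_i for p''(x_i). With h_i = 1, 1 and divided differences Δ_i = -7, -2, the continuity of p' gives the tridiagonal system
  1·M_0 + 4·M_1 + 1·M_2 = 6(Δ_1 - Δ_0) = 30
Natural end conditions: M_0 = M_2 = 0.
Solving the tridiagonal system: M_0 = 0, M_1 = 15/2, M_2 = 0.
On [-1, 0], p(x) = 0 - 9/2·(x + 1) + 15/4·(x + 1)² - 5/4·(x + 1)³.
With (x + 1) = 2/3: p(-1/3) = -46/27.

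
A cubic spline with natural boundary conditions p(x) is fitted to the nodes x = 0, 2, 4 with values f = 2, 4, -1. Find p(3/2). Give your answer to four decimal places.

With M_i denoting the second derivative at x_i, h_i = 2, 2, and Δ_i = (y_(i+1) − y_i)/h_i = 1, -5/2:
  2·M_0 + 8·M_1 + 2·M_2 = 6(Δ_1 - Δ_0) = -21
Natural end conditions: M_0 = M_2 = 0.
Hence M_0 = 0, M_1 = -21/8, M_2 = 0.
On [0, 2], p(x) = 2 + 15/8·x + 0·x² - 7/32·x³.
With x = 3/2: p(3/2) = 1043/256.

4.0742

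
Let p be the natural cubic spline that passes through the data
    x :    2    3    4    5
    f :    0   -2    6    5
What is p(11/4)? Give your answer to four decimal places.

Write m_i for p''(x_i). With h_i = 1, 1, 1 and divided differences Δ_i = -2, 8, -1, the continuity of p' gives the tridiagonal system
  1·m_0 + 4·m_1 + 1·m_2 = 6(Δ_1 - Δ_0) = 60
  1·m_1 + 4·m_2 + 1·m_3 = 6(Δ_2 - Δ_1) = -54
Natural end conditions: m_0 = m_3 = 0.
Hence m_0 = 0, m_1 = 98/5, m_2 = -92/5, m_3 = 0.
On [2, 3], p(x) = 0 - 79/15·(x - 2) + 0·(x - 2)² + 49/15·(x - 2)³.
With (x - 2) = 3/4: p(11/4) = -823/320.

-2.5719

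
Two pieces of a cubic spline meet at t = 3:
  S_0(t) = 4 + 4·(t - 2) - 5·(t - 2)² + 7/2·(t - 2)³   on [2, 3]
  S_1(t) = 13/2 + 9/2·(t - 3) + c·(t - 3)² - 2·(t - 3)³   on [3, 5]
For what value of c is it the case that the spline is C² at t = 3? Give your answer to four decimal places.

S_0''(t) = -10 + 21·(t - 2), so S_0''(3) = 11. On the right, S_1''(3) = 2c, so c = 11/2.

5.5000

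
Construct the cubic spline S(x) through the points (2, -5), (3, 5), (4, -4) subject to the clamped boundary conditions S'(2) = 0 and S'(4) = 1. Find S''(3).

-58

Put M_i = S'' at the i-th knot. Here h = (1, 1) and Δ = (10, -9), so the interior equations h_(i-1)·M_(i-1) + 2(h_(i-1)+h_i)·M_i + h_i·M_(i+1) = 6(Δ_i − Δ_(i-1)) read
  1·M_0 + 4·M_1 + 1·M_2 = 6(Δ_1 - Δ_0) = -114
Clamped end conditions give two more equations: 2h_0·M_0 + h_0·M_1 = 6(Δ_0 - S'(2)) = 60 and h_1·M_1 + 2h_1·M_2 = 6(S'(4) - Δ_1) = 60.
Forward elimination and back-substitution give M_0 = 59, M_1 = -58, M_2 = 59.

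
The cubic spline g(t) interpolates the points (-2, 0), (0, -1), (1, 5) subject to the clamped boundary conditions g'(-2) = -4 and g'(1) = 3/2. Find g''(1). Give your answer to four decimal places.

Put σ_i = g'' at the i-th knot. Here h = (2, 1) and Δ = (-1/2, 6), so the interior equations h_(i-1)·σ_(i-1) + 2(h_(i-1)+h_i)·σ_i + h_i·σ_(i+1) = 6(Δ_i − Δ_(i-1)) read
  2·σ_0 + 6·σ_1 + 1·σ_2 = 6(Δ_1 - Δ_0) = 39
Clamped end conditions give two more equations: 2h_0·σ_0 + h_0·σ_1 = 6(Δ_0 - g'(-2)) = 21 and h_1·σ_1 + 2h_1·σ_2 = 6(g'(1) - Δ_1) = -27.
Forward elimination and back-substitution give σ_0 = 7/12, σ_1 = 28/3, σ_2 = -109/6.

-18.1667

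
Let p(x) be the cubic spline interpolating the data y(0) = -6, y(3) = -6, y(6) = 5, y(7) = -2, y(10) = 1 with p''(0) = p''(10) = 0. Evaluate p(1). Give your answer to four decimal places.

-7.9922

Write m_i for p''(x_i). With h_i = 3, 3, 1, 3 and divided differences Δ_i = 0, 11/3, -7, 1, the continuity of p' gives the tridiagonal system
  3·m_0 + 12·m_1 + 3·m_2 = 6(Δ_1 - Δ_0) = 22
  3·m_1 + 8·m_2 + 1·m_3 = 6(Δ_2 - Δ_1) = -64
  1·m_2 + 8·m_3 + 3·m_4 = 6(Δ_3 - Δ_2) = 48
Natural end conditions: m_0 = m_4 = 0.
Forward elimination and back-substitution give m_0 = 0, m_1 = 511/114, m_2 = -604/57, m_3 = 835/114, m_4 = 0.
On [0, 3], p(x) = -6 - 511/228·x + 0·x² + 511/2052·x³.
With x = 1: p(1) = -4100/513.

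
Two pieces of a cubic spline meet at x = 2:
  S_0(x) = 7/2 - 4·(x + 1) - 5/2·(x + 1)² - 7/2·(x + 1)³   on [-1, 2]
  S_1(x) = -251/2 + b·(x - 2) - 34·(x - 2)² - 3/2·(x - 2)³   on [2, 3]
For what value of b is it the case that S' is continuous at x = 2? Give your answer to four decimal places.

S_0'(x) = -4 - 5·(x + 1) - 21/2·(x + 1)², so S_0'(2) = -227/2. On the right, S_1'(2) = b, so b = -227/2.

-113.5000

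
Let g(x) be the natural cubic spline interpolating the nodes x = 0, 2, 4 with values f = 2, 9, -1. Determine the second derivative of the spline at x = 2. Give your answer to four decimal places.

-6.3750

Write M_i for g''(x_i). With h_i = 2, 2 and divided differences Δ_i = 7/2, -5, the continuity of g' gives the tridiagonal system
  2·M_0 + 8·M_1 + 2·M_2 = 6(Δ_1 - Δ_0) = -51
Natural end conditions: M_0 = M_2 = 0.
Hence M_0 = 0, M_1 = -51/8, M_2 = 0.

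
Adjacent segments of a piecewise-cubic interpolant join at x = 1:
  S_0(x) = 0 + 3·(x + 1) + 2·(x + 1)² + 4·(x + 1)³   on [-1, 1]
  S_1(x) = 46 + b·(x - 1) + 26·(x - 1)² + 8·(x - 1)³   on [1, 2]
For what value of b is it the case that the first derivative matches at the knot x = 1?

S_0'(x) = 3 + 4·(x + 1) + 12·(x + 1)², so S_0'(1) = 59. On the right, S_1'(1) = b, so b = 59.

59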